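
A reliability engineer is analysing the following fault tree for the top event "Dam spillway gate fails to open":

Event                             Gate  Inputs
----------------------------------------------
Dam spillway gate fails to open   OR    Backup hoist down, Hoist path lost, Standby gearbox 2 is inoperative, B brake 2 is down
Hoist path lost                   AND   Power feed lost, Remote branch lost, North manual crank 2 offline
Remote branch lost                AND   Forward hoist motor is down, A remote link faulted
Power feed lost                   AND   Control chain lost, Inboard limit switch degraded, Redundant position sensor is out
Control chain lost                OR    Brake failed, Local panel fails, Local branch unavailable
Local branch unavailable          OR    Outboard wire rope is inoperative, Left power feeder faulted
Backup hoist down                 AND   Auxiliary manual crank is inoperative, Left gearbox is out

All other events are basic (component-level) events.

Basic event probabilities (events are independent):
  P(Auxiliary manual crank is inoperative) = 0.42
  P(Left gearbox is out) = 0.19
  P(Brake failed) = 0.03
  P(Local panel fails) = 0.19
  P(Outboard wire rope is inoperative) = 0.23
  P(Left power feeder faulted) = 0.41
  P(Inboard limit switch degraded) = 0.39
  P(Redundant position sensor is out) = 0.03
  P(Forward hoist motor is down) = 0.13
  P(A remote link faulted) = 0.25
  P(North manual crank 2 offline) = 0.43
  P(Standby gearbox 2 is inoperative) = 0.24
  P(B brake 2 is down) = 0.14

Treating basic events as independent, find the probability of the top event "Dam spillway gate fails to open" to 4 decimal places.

P(Backup hoist down) [AND] = 0.42 × 0.19 = 0.079800
P(Local branch unavailable) [OR] = 1 − (1−0.23) × (1−0.41) = 0.545700
P(Control chain lost) [OR] = 1 − (1−0.03) × (1−0.19) × (1−0.545700) = 0.643056
P(Power feed lost) [AND] = 0.643056 × 0.39 × 0.03 = 0.007524
P(Remote branch lost) [AND] = 0.13 × 0.25 = 0.032500
P(Hoist path lost) [AND] = 0.007524 × 0.032500 × 0.43 = 0.000105
P(Dam spillway gate fails to open) [OR] = 1 − (1−0.079800) × (1−0.000105) × (1−0.24) × (1−0.14) = 0.398620
Rounded to 4 decimal places: P(Dam spillway gate fails to open) ≈ 0.3986.

0.3986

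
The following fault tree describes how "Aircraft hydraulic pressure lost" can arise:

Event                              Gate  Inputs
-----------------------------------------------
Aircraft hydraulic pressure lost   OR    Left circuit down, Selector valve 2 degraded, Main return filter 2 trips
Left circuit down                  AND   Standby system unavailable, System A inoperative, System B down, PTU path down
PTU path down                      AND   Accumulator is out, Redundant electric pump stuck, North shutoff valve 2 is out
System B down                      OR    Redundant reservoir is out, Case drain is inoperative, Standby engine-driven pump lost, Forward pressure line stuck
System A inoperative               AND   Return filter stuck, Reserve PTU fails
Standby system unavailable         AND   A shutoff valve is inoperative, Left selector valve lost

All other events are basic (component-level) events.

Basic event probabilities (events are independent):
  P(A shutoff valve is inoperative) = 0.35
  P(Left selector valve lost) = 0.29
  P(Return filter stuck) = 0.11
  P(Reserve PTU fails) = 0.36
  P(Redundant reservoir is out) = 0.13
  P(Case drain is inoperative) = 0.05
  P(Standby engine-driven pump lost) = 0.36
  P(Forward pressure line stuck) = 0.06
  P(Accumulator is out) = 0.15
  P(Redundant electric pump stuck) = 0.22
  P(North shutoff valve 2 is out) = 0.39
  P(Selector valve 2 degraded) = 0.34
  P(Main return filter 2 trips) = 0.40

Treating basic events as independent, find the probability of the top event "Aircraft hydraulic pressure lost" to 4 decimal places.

P(Standby system unavailable) [AND] = 0.35 × 0.29 = 0.101500
P(System A inoperative) [AND] = 0.11 × 0.36 = 0.039600
P(System B down) [OR] = 1 − (1−0.13) × (1−0.05) × (1−0.36) × (1−0.06) = 0.502778
P(PTU path down) [AND] = 0.15 × 0.22 × 0.39 = 0.012870
P(Left circuit down) [AND] = 0.101500 × 0.039600 × 0.502778 × 0.012870 = 0.000026
P(Aircraft hydraulic pressure lost) [OR] = 1 − (1−0.000026) × (1−0.34) × (1−0.40) = 0.604010
Rounded to 4 decimal places: P(Aircraft hydraulic pressure lost) ≈ 0.6040.

0.6040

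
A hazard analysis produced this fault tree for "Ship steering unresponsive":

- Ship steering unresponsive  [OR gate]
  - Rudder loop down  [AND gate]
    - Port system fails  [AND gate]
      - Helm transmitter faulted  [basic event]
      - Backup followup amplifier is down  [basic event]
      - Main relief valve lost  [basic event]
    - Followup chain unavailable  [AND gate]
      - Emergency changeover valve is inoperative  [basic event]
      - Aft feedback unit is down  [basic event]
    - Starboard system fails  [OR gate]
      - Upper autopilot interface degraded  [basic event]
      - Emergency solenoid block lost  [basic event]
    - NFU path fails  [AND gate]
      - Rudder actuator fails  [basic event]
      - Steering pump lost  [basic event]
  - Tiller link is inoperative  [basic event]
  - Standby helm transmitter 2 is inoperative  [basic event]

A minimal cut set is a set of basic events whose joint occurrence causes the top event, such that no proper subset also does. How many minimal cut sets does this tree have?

4

Port system fails [AND]: one cut set from each child combined → 1 × 1 × 1 = 1 cut set(s).
Followup chain unavailable [AND]: one cut set from each child combined → 1 × 1 = 1 cut set(s).
Starboard system fails [OR]: union of children's cut sets → 2 cut set(s).
NFU path fails [AND]: one cut set from each child combined → 1 × 1 = 1 cut set(s).
Rudder loop down [AND]: one cut set from each child combined → 1 × 1 × 2 × 1 = 2 cut set(s).
Ship steering unresponsive [OR]: union of children's cut sets → 4 cut set(s).
Minimal cut sets: {Aft feedback unit is down, Backup followup amplifier is down, Emergency changeover valve is inoperative, Helm transmitter faulted, Main relief valve lost, Rudder actuator fails, Steering pump lost, Upper autopilot interface degraded}; {Aft feedback unit is down, Backup followup amplifier is down, Emergency changeover valve is inoperative, Emergency solenoid block lost, Helm transmitter faulted, Main relief valve lost, Rudder actuator fails, Steering pump lost}; {Tiller link is inoperative}; {Standby helm transmitter 2 is inoperative}.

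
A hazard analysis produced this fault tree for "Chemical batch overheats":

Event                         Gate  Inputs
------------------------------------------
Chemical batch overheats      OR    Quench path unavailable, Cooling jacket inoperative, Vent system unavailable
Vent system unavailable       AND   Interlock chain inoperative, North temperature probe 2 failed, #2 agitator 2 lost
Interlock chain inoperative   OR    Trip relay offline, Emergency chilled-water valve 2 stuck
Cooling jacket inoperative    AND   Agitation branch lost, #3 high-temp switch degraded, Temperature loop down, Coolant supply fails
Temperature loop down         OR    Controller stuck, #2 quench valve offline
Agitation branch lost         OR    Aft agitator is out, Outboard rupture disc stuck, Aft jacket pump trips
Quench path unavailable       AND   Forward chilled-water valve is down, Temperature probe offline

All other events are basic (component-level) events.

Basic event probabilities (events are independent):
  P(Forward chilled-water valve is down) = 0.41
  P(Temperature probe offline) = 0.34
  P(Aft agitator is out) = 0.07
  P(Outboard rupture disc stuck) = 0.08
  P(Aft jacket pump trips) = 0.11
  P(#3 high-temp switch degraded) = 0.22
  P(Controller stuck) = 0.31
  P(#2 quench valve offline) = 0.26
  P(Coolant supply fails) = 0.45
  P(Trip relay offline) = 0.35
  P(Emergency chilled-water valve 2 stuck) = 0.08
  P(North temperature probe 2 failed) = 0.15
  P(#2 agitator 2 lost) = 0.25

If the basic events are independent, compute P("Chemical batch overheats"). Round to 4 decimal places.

0.1622

P(Quench path unavailable) [AND] = 0.41 × 0.34 = 0.139400
P(Agitation branch lost) [OR] = 1 − (1−0.07) × (1−0.08) × (1−0.11) = 0.238516
P(Temperature loop down) [OR] = 1 − (1−0.31) × (1−0.26) = 0.489400
P(Cooling jacket inoperative) [AND] = 0.238516 × 0.22 × 0.489400 × 0.45 = 0.011556
P(Interlock chain inoperative) [OR] = 1 − (1−0.35) × (1−0.08) = 0.402000
P(Vent system unavailable) [AND] = 0.402000 × 0.15 × 0.25 = 0.015075
P(Chemical batch overheats) [OR] = 1 − (1−0.139400) × (1−0.011556) × (1−0.015075) = 0.162169
Rounded to 4 decimal places: P(Chemical batch overheats) ≈ 0.1622.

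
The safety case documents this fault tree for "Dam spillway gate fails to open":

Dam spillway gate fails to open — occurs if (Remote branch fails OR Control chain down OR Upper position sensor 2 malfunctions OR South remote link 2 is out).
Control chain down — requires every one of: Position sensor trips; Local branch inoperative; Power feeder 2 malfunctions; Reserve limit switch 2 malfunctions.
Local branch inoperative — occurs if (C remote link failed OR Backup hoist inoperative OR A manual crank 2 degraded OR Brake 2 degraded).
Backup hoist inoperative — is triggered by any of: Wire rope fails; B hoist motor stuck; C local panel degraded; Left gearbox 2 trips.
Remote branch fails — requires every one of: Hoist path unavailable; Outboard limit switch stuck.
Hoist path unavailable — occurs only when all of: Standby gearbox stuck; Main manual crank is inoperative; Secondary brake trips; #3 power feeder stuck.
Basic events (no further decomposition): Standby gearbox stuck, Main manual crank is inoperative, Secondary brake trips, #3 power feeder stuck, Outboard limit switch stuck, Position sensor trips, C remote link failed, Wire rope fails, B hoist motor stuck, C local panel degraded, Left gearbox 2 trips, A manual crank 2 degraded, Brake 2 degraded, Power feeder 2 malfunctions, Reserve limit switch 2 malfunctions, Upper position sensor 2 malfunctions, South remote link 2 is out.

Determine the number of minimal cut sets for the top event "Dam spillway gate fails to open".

Hoist path unavailable [AND]: one cut set from each child combined → 1 × 1 × 1 × 1 = 1 cut set(s).
Remote branch fails [AND]: one cut set from each child combined → 1 × 1 = 1 cut set(s).
Backup hoist inoperative [OR]: union of children's cut sets → 4 cut set(s).
Local branch inoperative [OR]: union of children's cut sets → 7 cut set(s).
Control chain down [AND]: one cut set from each child combined → 1 × 7 × 1 × 1 = 7 cut set(s).
Dam spillway gate fails to open [OR]: union of children's cut sets → 10 cut set(s).
Minimal cut sets: {#3 power feeder stuck, Main manual crank is inoperative, Outboard limit switch stuck, Secondary brake trips, Standby gearbox stuck}; {C remote link failed, Position sensor trips, Power feeder 2 malfunctions, Reserve limit switch 2 malfunctions}; {Position sensor trips, Power feeder 2 malfunctions, Reserve limit switch 2 malfunctions, Wire rope fails}; {B hoist motor stuck, Position sensor trips, Power feeder 2 malfunctions, Reserve limit switch 2 malfunctions}; {C local panel degraded, Position sensor trips, Power feeder 2 malfunctions, Reserve limit switch 2 malfunctions}; {Left gearbox 2 trips, Position sensor trips, Power feeder 2 malfunctions, Reserve limit switch 2 malfunctions}; {A manual crank 2 degraded, Position sensor trips, Power feeder 2 malfunctions, Reserve limit switch 2 malfunctions}; {Brake 2 degraded, Position sensor trips, Power feeder 2 malfunctions, Reserve limit switch 2 malfunctions}; {Upper position sensor 2 malfunctions}; {South remote link 2 is out}.

10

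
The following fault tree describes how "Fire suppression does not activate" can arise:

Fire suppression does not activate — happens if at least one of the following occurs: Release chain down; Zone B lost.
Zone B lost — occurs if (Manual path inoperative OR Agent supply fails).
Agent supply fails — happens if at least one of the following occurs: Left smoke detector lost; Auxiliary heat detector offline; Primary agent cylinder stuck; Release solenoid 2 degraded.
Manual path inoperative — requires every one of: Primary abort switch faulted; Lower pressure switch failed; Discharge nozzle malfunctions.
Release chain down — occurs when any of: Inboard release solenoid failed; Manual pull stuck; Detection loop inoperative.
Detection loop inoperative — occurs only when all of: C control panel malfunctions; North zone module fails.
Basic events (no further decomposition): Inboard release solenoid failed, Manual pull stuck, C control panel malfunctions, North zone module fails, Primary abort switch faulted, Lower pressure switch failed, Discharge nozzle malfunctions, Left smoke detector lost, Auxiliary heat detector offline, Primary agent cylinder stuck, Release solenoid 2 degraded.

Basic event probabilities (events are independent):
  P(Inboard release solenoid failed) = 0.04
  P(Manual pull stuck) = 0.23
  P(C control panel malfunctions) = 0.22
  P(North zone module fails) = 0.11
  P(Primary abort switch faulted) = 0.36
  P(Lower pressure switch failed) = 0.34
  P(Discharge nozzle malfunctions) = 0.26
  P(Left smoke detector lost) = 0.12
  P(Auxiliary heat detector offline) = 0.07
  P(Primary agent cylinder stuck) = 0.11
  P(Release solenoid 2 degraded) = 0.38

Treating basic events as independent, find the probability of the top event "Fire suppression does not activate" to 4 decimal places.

P(Detection loop inoperative) [AND] = 0.22 × 0.11 = 0.024200
P(Release chain down) [OR] = 1 − (1−0.04) × (1−0.23) × (1−0.024200) = 0.278689
P(Manual path inoperative) [AND] = 0.36 × 0.34 × 0.26 = 0.031824
P(Agent supply fails) [OR] = 1 − (1−0.12) × (1−0.07) × (1−0.11) × (1−0.38) = 0.548407
P(Zone B lost) [OR] = 1 − (1−0.031824) × (1−0.548407) = 0.562778
P(Fire suppression does not activate) [OR] = 1 − (1−0.278689) × (1−0.562778) = 0.684627
Rounded to 4 decimal places: P(Fire suppression does not activate) ≈ 0.6846.

0.6846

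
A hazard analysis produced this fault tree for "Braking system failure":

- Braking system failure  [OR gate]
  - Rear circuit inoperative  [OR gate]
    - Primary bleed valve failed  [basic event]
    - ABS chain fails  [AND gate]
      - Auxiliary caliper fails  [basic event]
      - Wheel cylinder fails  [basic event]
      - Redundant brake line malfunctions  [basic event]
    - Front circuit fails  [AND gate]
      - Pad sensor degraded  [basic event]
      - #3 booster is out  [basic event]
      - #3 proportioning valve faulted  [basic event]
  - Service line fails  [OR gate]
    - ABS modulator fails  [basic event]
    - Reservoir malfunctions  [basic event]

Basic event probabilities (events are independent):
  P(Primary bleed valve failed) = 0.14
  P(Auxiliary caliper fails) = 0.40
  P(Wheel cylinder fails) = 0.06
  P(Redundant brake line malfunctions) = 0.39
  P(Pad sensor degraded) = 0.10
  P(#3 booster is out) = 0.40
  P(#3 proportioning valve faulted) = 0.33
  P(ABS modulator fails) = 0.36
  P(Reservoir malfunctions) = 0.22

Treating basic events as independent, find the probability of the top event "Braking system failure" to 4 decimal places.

0.5803

P(ABS chain fails) [AND] = 0.40 × 0.06 × 0.39 = 0.009360
P(Front circuit fails) [AND] = 0.10 × 0.40 × 0.33 = 0.013200
P(Rear circuit inoperative) [OR] = 1 − (1−0.14) × (1−0.009360) × (1−0.013200) = 0.159295
P(Service line fails) [OR] = 1 − (1−0.36) × (1−0.22) = 0.500800
P(Braking system failure) [OR] = 1 − (1−0.159295) × (1−0.500800) = 0.580320
Rounded to 4 decimal places: P(Braking system failure) ≈ 0.5803.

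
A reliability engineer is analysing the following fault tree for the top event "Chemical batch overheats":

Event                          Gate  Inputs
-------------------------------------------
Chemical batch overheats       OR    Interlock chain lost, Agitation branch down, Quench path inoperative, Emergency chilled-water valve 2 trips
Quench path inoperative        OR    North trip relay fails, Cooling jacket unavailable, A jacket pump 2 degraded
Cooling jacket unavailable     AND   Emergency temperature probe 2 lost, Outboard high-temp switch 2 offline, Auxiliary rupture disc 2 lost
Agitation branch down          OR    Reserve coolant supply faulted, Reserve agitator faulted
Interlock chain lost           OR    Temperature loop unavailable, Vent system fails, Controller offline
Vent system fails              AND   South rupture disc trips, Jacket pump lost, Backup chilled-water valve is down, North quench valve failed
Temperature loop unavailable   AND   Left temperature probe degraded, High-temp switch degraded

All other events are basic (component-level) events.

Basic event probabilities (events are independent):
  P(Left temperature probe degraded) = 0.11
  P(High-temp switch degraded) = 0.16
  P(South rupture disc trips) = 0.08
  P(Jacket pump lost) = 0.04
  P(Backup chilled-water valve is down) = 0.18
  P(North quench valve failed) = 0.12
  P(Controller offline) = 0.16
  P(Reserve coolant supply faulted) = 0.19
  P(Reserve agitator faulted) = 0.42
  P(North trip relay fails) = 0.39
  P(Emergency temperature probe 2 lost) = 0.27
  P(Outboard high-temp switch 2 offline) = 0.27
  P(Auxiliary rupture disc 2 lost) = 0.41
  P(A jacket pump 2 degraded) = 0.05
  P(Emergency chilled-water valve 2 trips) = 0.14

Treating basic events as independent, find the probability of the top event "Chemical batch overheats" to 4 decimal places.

0.8126

P(Temperature loop unavailable) [AND] = 0.11 × 0.16 = 0.017600
P(Vent system fails) [AND] = 0.08 × 0.04 × 0.18 × 0.12 = 0.000069
P(Interlock chain lost) [OR] = 1 − (1−0.017600) × (1−0.000069) × (1−0.16) = 0.174841
P(Agitation branch down) [OR] = 1 − (1−0.19) × (1−0.42) = 0.530200
P(Cooling jacket unavailable) [AND] = 0.27 × 0.27 × 0.41 = 0.029889
P(Quench path inoperative) [OR] = 1 − (1−0.39) × (1−0.029889) × (1−0.05) = 0.437821
P(Chemical batch overheats) [OR] = 1 − (1−0.174841) × (1−0.530200) × (1−0.437821) × (1−0.14) = 0.812577
Rounded to 4 decimal places: P(Chemical batch overheats) ≈ 0.8126.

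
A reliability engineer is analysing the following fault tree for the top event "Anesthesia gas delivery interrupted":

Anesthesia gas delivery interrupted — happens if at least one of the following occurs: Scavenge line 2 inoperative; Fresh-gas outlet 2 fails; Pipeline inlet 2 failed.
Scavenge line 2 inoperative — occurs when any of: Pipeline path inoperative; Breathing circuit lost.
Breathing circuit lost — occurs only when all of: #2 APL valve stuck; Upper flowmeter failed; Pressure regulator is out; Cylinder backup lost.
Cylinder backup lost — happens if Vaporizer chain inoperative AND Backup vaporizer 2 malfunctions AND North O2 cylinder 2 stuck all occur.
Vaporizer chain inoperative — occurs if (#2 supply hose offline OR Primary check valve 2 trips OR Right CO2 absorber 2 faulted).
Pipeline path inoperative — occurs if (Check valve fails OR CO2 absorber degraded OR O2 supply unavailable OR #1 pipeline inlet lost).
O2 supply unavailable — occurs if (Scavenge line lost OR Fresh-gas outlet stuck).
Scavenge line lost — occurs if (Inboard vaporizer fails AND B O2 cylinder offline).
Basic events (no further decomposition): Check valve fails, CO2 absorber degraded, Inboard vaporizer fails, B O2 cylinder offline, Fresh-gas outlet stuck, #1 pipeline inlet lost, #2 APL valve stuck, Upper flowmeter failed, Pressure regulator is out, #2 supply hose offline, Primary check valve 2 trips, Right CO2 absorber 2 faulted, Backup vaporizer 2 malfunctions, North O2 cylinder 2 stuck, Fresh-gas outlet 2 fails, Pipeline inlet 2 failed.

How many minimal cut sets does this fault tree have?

Scavenge line lost [AND]: one cut set from each child combined → 1 × 1 = 1 cut set(s).
O2 supply unavailable [OR]: union of children's cut sets → 2 cut set(s).
Pipeline path inoperative [OR]: union of children's cut sets → 5 cut set(s).
Vaporizer chain inoperative [OR]: union of children's cut sets → 3 cut set(s).
Cylinder backup lost [AND]: one cut set from each child combined → 3 × 1 × 1 = 3 cut set(s).
Breathing circuit lost [AND]: one cut set from each child combined → 1 × 1 × 1 × 3 = 3 cut set(s).
Scavenge line 2 inoperative [OR]: union of children's cut sets → 8 cut set(s).
Anesthesia gas delivery interrupted [OR]: union of children's cut sets → 10 cut set(s).
Minimal cut sets: {Check valve fails}; {CO2 absorber degraded}; {B O2 cylinder offline, Inboard vaporizer fails}; {Fresh-gas outlet stuck}; {#1 pipeline inlet lost}; {#2 APL valve stuck, #2 supply hose offline, Backup vaporizer 2 malfunctions, North O2 cylinder 2 stuck, Pressure regulator is out, Upper flowmeter failed}; {#2 APL valve stuck, Backup vaporizer 2 malfunctions, North O2 cylinder 2 stuck, Pressure regulator is out, Primary check valve 2 trips, Upper flowmeter failed}; {#2 APL valve stuck, Backup vaporizer 2 malfunctions, North O2 cylinder 2 stuck, Pressure regulator is out, Right CO2 absorber 2 faulted, Upper flowmeter failed}; {Fresh-gas outlet 2 fails}; {Pipeline inlet 2 failed}.

10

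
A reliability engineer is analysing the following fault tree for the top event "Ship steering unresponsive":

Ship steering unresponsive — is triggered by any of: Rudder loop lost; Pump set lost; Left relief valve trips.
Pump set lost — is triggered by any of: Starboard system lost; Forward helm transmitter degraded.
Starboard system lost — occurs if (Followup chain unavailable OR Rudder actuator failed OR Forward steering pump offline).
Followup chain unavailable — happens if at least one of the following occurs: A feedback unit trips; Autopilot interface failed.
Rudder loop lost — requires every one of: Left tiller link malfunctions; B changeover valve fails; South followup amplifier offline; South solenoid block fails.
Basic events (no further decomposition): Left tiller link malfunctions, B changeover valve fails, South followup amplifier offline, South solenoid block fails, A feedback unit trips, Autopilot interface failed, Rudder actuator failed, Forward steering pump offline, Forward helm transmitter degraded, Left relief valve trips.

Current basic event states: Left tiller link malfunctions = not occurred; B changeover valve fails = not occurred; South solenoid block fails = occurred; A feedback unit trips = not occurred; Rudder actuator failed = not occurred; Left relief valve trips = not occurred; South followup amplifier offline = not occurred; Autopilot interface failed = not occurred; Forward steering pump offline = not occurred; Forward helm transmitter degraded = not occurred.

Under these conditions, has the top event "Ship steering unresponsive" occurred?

No

Rudder loop lost [AND]: Left tiller link malfunctions=not, B changeover valve fails=not, South followup amplifier offline=not, South solenoid block fails=occurs → not all inputs occur → does not occur.
Followup chain unavailable [OR]: A feedback unit trips=not, Autopilot interface failed=not → no input occurs → does not occur.
Starboard system lost [OR]: Followup chain unavailable=not, Rudder actuator failed=not, Forward steering pump offline=not → no input occurs → does not occur.
Pump set lost [OR]: Starboard system lost=not, Forward helm transmitter degraded=not → no input occurs → does not occur.
Ship steering unresponsive [OR]: Rudder loop lost=not, Pump set lost=not, Left relief valve trips=not → no input occurs → does not occur.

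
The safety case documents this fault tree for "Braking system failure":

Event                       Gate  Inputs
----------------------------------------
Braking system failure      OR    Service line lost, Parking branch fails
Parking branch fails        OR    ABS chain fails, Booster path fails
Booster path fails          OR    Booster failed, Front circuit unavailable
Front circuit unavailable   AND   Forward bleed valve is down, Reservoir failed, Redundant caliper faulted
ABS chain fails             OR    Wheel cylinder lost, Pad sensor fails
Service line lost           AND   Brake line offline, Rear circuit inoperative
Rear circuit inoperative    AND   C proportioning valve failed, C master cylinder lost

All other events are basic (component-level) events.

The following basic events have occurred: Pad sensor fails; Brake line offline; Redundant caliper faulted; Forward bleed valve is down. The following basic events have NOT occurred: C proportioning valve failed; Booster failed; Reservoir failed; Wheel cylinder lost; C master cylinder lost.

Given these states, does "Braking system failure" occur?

Rear circuit inoperative [AND]: C proportioning valve failed=not, C master cylinder lost=not → not all inputs occur → does not occur.
Service line lost [AND]: Brake line offline=occurs, Rear circuit inoperative=not → not all inputs occur → does not occur.
ABS chain fails [OR]: Wheel cylinder lost=not, Pad sensor fails=occurs → at least one input occurs → occurs.
Front circuit unavailable [AND]: Forward bleed valve is down=occurs, Reservoir failed=not, Redundant caliper faulted=occurs → not all inputs occur → does not occur.
Booster path fails [OR]: Booster failed=not, Front circuit unavailable=not → no input occurs → does not occur.
Parking branch fails [OR]: ABS chain fails=occurs, Booster path fails=not → at least one input occurs → occurs.
Braking system failure [OR]: Service line lost=not, Parking branch fails=occurs → at least one input occurs → occurs.

Yes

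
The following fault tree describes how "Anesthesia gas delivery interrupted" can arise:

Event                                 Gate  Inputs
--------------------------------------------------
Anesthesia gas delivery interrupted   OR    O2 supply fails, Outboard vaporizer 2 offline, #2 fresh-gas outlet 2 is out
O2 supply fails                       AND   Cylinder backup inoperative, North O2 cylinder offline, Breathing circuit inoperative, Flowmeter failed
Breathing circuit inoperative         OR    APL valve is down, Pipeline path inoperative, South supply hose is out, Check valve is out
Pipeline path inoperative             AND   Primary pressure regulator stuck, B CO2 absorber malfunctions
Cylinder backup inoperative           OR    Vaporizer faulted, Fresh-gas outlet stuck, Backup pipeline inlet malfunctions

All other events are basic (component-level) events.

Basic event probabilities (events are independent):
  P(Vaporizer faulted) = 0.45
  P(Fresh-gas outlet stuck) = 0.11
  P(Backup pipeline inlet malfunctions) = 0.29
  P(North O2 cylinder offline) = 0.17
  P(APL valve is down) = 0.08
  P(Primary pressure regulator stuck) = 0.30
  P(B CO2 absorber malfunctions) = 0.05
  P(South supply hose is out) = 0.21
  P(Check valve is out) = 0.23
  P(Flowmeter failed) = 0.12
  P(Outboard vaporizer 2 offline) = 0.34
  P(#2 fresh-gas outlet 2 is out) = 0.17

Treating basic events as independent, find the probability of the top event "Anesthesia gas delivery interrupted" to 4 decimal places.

P(Cylinder backup inoperative) [OR] = 1 − (1−0.45) × (1−0.11) × (1−0.29) = 0.652455
P(Pipeline path inoperative) [AND] = 0.30 × 0.05 = 0.015000
P(Breathing circuit inoperative) [OR] = 1 − (1−0.08) × (1−0.015000) × (1−0.21) × (1−0.23) = 0.448759
P(O2 supply fails) [AND] = 0.652455 × 0.17 × 0.448759 × 0.12 = 0.005973
P(Anesthesia gas delivery interrupted) [OR] = 1 − (1−0.005973) × (1−0.34) × (1−0.17) = 0.455472
Rounded to 4 decimal places: P(Anesthesia gas delivery interrupted) ≈ 0.4555.

0.4555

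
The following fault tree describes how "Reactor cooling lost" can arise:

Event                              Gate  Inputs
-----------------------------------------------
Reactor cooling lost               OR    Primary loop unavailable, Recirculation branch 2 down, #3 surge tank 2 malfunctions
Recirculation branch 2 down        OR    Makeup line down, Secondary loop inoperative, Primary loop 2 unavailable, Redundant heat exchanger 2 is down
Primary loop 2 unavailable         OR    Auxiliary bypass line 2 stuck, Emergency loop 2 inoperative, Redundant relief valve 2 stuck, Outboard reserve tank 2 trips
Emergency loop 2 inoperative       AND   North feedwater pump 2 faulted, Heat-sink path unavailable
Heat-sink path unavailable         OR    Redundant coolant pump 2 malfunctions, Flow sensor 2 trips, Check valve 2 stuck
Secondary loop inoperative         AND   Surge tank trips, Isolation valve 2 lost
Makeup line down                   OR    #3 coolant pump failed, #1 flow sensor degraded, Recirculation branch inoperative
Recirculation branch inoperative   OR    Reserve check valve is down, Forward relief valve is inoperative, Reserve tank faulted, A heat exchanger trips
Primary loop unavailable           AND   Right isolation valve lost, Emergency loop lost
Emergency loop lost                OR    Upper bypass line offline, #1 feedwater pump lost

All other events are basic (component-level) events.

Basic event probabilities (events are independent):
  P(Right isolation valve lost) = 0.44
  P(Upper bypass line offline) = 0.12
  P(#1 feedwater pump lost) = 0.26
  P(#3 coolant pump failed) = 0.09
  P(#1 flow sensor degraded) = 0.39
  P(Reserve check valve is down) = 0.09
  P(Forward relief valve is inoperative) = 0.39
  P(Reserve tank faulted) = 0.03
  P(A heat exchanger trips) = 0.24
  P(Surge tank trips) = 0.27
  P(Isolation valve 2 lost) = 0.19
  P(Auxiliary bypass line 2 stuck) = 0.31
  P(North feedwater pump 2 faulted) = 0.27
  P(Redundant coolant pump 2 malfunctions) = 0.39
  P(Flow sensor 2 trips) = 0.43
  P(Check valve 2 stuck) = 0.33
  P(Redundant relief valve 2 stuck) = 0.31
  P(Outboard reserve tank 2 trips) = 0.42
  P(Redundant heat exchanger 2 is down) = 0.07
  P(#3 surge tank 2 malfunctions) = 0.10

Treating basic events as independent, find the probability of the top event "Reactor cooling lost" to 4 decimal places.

0.9666

P(Emergency loop lost) [OR] = 1 − (1−0.12) × (1−0.26) = 0.348800
P(Primary loop unavailable) [AND] = 0.44 × 0.348800 = 0.153472
P(Recirculation branch inoperative) [OR] = 1 − (1−0.09) × (1−0.39) × (1−0.03) × (1−0.24) = 0.590780
P(Makeup line down) [OR] = 1 − (1−0.09) × (1−0.39) × (1−0.590780) = 0.772842
P(Secondary loop inoperative) [AND] = 0.27 × 0.19 = 0.051300
P(Heat-sink path unavailable) [OR] = 1 − (1−0.39) × (1−0.43) × (1−0.33) = 0.767041
P(Emergency loop 2 inoperative) [AND] = 0.27 × 0.767041 = 0.207101
P(Primary loop 2 unavailable) [OR] = 1 − (1−0.31) × (1−0.207101) × (1−0.31) × (1−0.42) = 0.781050
P(Recirculation branch 2 down) [OR] = 1 − (1−0.772842) × (1−0.051300) × (1−0.781050) × (1−0.07) = 0.956118
P(Reactor cooling lost) [OR] = 1 − (1−0.153472) × (1−0.956118) × (1−0.10) = 0.966567
Rounded to 4 decimal places: P(Reactor cooling lost) ≈ 0.9666.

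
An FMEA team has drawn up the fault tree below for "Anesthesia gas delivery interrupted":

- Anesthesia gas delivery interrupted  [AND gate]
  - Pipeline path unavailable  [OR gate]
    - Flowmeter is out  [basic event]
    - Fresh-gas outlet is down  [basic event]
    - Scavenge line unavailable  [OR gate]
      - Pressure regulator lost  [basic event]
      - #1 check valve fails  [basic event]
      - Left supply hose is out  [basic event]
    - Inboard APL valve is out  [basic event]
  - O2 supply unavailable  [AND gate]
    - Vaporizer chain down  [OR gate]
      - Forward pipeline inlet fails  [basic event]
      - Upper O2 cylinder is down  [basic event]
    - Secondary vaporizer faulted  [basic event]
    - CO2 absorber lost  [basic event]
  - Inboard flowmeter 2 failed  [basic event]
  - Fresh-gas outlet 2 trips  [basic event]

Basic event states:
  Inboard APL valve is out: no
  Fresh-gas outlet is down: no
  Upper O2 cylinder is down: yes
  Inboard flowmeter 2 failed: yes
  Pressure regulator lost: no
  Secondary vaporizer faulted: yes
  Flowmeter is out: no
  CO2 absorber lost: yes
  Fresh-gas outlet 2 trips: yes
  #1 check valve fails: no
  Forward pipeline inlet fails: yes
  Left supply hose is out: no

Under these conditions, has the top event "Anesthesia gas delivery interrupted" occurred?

No

Scavenge line unavailable [OR]: Pressure regulator lost=not, #1 check valve fails=not, Left supply hose is out=not → no input occurs → does not occur.
Pipeline path unavailable [OR]: Flowmeter is out=not, Fresh-gas outlet is down=not, Scavenge line unavailable=not, Inboard APL valve is out=not → no input occurs → does not occur.
Vaporizer chain down [OR]: Forward pipeline inlet fails=occurs, Upper O2 cylinder is down=occurs → at least one input occurs → occurs.
O2 supply unavailable [AND]: Vaporizer chain down=occurs, Secondary vaporizer faulted=occurs, CO2 absorber lost=occurs → all inputs occur → occurs.
Anesthesia gas delivery interrupted [AND]: Pipeline path unavailable=not, O2 supply unavailable=occurs, Inboard flowmeter 2 failed=occurs, Fresh-gas outlet 2 trips=occurs → not all inputs occur → does not occur.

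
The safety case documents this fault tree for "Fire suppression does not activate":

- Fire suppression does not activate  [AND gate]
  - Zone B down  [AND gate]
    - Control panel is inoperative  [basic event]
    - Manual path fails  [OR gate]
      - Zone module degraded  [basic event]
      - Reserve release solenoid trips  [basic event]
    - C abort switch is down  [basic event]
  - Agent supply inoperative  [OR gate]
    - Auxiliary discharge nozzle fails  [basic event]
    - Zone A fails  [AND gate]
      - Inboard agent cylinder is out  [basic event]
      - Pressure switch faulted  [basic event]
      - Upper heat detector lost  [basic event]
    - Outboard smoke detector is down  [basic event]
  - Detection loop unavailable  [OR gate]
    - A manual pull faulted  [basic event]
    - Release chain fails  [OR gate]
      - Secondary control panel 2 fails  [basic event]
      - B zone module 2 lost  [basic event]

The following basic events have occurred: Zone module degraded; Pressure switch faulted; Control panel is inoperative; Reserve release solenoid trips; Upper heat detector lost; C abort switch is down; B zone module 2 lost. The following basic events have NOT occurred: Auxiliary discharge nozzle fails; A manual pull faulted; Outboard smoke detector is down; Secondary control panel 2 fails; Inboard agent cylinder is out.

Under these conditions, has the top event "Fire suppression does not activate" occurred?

No

Manual path fails [OR]: Zone module degraded=occurs, Reserve release solenoid trips=occurs → at least one input occurs → occurs.
Zone B down [AND]: Control panel is inoperative=occurs, Manual path fails=occurs, C abort switch is down=occurs → all inputs occur → occurs.
Zone A fails [AND]: Inboard agent cylinder is out=not, Pressure switch faulted=occurs, Upper heat detector lost=occurs → not all inputs occur → does not occur.
Agent supply inoperative [OR]: Auxiliary discharge nozzle fails=not, Zone A fails=not, Outboard smoke detector is down=not → no input occurs → does not occur.
Release chain fails [OR]: Secondary control panel 2 fails=not, B zone module 2 lost=occurs → at least one input occurs → occurs.
Detection loop unavailable [OR]: A manual pull faulted=not, Release chain fails=occurs → at least one input occurs → occurs.
Fire suppression does not activate [AND]: Zone B down=occurs, Agent supply inoperative=not, Detection loop unavailable=occurs → not all inputs occur → does not occur.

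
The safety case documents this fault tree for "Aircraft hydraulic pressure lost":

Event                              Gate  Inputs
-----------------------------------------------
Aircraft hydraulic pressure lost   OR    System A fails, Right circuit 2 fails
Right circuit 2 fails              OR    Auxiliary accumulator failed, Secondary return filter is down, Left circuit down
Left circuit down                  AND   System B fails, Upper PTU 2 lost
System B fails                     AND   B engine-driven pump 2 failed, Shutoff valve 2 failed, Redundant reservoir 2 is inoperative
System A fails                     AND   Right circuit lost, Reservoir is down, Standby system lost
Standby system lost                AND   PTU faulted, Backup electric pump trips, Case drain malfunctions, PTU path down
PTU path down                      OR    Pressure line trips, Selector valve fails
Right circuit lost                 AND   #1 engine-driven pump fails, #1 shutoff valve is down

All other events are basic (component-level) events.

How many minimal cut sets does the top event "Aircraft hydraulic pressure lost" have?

5

Right circuit lost [AND]: one cut set from each child combined → 1 × 1 = 1 cut set(s).
PTU path down [OR]: union of children's cut sets → 2 cut set(s).
Standby system lost [AND]: one cut set from each child combined → 1 × 1 × 1 × 2 = 2 cut set(s).
System A fails [AND]: one cut set from each child combined → 1 × 1 × 2 = 2 cut set(s).
System B fails [AND]: one cut set from each child combined → 1 × 1 × 1 = 1 cut set(s).
Left circuit down [AND]: one cut set from each child combined → 1 × 1 = 1 cut set(s).
Right circuit 2 fails [OR]: union of children's cut sets → 3 cut set(s).
Aircraft hydraulic pressure lost [OR]: union of children's cut sets → 5 cut set(s).
Minimal cut sets: {#1 engine-driven pump fails, #1 shutoff valve is down, Backup electric pump trips, Case drain malfunctions, PTU faulted, Pressure line trips, Reservoir is down}; {#1 engine-driven pump fails, #1 shutoff valve is down, Backup electric pump trips, Case drain malfunctions, PTU faulted, Reservoir is down, Selector valve fails}; {Auxiliary accumulator failed}; {Secondary return filter is down}; {B engine-driven pump 2 failed, Redundant reservoir 2 is inoperative, Shutoff valve 2 failed, Upper PTU 2 lost}.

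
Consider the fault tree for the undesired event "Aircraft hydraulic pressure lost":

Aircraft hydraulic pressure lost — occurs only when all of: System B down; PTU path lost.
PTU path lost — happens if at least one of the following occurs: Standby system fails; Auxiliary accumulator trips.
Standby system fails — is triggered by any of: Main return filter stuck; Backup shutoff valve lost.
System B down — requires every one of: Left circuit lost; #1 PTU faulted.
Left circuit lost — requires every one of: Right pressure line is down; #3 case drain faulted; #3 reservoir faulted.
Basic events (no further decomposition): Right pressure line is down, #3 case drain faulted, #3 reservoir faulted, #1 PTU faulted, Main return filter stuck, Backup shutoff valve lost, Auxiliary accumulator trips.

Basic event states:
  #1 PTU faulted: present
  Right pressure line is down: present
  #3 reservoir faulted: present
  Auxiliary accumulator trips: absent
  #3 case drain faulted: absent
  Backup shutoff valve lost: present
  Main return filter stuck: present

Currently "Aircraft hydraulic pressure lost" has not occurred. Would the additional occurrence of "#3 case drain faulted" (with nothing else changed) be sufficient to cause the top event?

Yes

Counterfactual: set "#3 case drain faulted" to occurred.
Left circuit lost [AND]: Right pressure line is down=occurs, #3 case drain faulted=occurs, #3 reservoir faulted=occurs → all inputs occur → occurs.
System B down [AND]: Left circuit lost=occurs, #1 PTU faulted=occurs → all inputs occur → occurs.
Standby system fails [OR]: Main return filter stuck=occurs, Backup shutoff valve lost=occurs → at least one input occurs → occurs.
PTU path lost [OR]: Standby system fails=occurs, Auxiliary accumulator trips=not → at least one input occurs → occurs.
Aircraft hydraulic pressure lost [AND]: System B down=occurs, PTU path lost=occurs → all inputs occur → occurs.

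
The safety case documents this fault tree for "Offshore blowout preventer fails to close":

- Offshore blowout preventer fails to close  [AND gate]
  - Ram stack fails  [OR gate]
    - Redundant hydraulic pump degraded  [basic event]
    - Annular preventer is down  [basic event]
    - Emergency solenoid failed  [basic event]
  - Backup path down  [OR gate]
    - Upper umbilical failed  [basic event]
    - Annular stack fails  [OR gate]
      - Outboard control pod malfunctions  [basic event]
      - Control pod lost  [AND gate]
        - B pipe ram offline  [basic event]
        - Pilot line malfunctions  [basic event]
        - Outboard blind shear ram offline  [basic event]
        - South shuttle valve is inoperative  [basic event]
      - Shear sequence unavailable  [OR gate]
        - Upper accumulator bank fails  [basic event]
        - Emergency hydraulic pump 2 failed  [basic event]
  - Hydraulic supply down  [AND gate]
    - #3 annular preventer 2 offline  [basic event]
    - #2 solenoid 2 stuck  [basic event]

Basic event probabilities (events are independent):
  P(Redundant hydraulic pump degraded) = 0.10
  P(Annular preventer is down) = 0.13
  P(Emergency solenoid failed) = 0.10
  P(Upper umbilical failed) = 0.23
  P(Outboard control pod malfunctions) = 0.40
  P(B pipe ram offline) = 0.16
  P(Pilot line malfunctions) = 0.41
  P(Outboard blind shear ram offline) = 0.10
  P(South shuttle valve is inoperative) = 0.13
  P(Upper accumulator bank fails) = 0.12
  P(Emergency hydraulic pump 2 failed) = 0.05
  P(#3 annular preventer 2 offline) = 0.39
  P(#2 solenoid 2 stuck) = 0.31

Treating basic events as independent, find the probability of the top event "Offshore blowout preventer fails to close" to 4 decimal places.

P(Ram stack fails) [OR] = 1 − (1−0.10) × (1−0.13) × (1−0.10) = 0.295300
P(Control pod lost) [AND] = 0.16 × 0.41 × 0.10 × 0.13 = 0.000853
P(Shear sequence unavailable) [OR] = 1 − (1−0.12) × (1−0.05) = 0.164000
P(Annular stack fails) [OR] = 1 − (1−0.40) × (1−0.000853) × (1−0.164000) = 0.498828
P(Backup path down) [OR] = 1 − (1−0.23) × (1−0.498828) = 0.614098
P(Hydraulic supply down) [AND] = 0.39 × 0.31 = 0.120900
P(Offshore blowout preventer fails to close) [AND] = 0.295300 × 0.614098 × 0.120900 = 0.021924
Rounded to 4 decimal places: P(Offshore blowout preventer fails to close) ≈ 0.0219.

0.0219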